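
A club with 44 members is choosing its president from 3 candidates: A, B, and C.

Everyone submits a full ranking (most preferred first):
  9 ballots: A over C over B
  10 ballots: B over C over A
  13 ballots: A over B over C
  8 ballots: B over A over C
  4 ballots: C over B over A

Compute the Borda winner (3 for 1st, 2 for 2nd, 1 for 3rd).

A: 9×3 + 10×1 + 13×3 + 8×2 + 4×1 = 96
B: 9×1 + 10×3 + 13×2 + 8×3 + 4×2 = 97
C: 9×2 + 10×2 + 13×1 + 8×1 + 4×3 = 71

B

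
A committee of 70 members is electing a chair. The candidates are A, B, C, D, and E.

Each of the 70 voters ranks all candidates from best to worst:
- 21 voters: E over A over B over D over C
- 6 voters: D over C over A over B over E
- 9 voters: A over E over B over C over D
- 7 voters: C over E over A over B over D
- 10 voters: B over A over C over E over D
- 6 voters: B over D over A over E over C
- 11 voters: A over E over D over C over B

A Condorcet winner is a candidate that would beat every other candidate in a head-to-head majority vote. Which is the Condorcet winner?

A vs B: 54–16
A vs C: 57–13
A vs D: 58–12
A vs E: 42–28
A beats every other candidate.

A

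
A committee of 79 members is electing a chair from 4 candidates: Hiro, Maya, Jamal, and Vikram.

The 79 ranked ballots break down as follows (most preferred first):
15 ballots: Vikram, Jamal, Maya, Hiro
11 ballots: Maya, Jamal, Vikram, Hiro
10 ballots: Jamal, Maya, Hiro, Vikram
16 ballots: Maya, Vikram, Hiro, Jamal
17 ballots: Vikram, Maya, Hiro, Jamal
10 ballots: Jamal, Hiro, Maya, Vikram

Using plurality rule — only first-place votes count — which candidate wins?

Vikram

First-place votes: Hiro 0, Maya 27, Jamal 20, Vikram 32.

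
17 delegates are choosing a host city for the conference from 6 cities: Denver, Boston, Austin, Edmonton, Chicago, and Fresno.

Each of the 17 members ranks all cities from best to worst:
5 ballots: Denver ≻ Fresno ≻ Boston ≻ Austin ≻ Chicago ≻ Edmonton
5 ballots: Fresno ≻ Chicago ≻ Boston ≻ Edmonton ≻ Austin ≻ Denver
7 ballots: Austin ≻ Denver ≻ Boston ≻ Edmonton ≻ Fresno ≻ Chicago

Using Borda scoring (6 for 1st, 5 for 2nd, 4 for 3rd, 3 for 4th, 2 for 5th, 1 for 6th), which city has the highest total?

Denver

Denver: 5×6 + 5×1 + 7×5 = 70
Boston: 5×4 + 5×4 + 7×4 = 68
Austin: 5×3 + 5×2 + 7×6 = 67
Edmonton: 5×1 + 5×3 + 7×3 = 41
Chicago: 5×2 + 5×5 + 7×1 = 42
Fresno: 5×5 + 5×6 + 7×2 = 69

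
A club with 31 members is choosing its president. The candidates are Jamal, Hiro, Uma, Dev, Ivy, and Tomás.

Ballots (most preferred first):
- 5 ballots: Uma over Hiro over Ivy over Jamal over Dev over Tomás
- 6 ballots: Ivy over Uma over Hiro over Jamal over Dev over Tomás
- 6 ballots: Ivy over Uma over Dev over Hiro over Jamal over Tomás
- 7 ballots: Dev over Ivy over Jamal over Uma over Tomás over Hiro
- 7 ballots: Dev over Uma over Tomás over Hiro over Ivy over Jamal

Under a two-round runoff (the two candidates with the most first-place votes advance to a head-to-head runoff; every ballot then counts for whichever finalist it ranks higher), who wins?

Ivy

Round 1 first-place votes: Jamal 0, Hiro 0, Uma 5, Dev 14, Ivy 12, Tomás 0. Dev and Ivy advance.
Runoff: Dev is ranked above Ivy on 14 ballots, Ivy above Dev on 17.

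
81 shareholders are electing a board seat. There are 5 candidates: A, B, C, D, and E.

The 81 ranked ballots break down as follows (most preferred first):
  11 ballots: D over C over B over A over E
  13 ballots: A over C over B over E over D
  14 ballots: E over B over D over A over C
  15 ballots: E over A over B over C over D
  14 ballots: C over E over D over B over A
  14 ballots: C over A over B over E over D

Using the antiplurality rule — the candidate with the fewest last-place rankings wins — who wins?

Last-place votes: A 14, B 0, C 14, D 42, E 11.

B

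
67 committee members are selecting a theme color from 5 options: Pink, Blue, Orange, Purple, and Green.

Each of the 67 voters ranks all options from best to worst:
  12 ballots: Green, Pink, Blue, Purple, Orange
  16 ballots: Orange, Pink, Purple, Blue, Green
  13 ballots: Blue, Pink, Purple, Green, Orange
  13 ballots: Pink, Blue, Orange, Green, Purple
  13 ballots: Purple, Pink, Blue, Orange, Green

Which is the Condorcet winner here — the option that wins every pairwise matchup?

Pink

Pink vs Blue: 54–13
Pink vs Orange: 51–16
Pink vs Purple: 54–13
Pink vs Green: 55–12
Pink beats every other option.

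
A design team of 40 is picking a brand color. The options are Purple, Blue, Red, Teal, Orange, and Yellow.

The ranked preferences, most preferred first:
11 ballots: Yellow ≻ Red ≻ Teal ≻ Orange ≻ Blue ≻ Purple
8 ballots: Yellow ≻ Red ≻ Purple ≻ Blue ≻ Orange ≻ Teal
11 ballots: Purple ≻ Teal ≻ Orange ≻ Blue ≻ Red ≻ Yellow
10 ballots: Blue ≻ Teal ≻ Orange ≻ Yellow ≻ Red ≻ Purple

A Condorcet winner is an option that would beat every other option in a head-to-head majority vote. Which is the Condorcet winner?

Teal

Teal vs Purple: 21–19
Teal vs Blue: 22–18
Teal vs Red: 21–19
Teal vs Orange: 32–8
Teal vs Yellow: 21–19
Teal beats every other option.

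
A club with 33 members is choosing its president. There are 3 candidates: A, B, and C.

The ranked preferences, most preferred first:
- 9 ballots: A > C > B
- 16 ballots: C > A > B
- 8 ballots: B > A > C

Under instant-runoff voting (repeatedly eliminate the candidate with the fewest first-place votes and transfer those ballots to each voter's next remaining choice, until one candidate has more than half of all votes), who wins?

Round 1: A 9, B 8, C 16. B eliminated.
Round 2: A 17, C 16. A has a majority (≥17).

A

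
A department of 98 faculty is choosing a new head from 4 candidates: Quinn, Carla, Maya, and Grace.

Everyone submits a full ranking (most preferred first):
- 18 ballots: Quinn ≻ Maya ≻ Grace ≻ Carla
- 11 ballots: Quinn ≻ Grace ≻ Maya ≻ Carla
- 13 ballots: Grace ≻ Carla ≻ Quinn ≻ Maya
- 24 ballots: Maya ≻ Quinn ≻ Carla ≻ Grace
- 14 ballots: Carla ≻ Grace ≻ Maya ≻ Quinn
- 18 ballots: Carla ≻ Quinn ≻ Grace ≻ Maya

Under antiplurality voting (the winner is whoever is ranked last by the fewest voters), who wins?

Quinn

Last-place votes: Quinn 14, Carla 29, Maya 31, Grace 24.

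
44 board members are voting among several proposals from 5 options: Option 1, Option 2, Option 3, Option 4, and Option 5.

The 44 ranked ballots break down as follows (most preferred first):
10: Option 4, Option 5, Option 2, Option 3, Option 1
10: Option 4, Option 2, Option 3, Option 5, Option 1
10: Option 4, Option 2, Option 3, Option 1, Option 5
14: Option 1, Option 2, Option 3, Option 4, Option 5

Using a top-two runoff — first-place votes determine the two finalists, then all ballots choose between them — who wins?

Round 1 first-place votes: Option 1 14, Option 2 0, Option 3 0, Option 4 30, Option 5 0. Option 4 and Option 1 advance.
Runoff: Option 4 is ranked above Option 1 on 30 ballots, Option 1 above Option 4 on 14.

Option 4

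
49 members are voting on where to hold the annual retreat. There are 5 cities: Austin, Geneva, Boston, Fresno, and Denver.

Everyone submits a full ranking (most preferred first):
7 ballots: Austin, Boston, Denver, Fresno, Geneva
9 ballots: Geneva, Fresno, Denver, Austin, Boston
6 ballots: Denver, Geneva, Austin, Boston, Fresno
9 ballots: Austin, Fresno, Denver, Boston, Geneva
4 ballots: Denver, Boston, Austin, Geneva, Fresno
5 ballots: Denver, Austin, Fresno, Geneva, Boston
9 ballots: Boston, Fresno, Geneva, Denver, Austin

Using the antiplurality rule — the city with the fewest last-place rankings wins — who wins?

Denver

Last-place votes: Austin 9, Geneva 16, Boston 14, Fresno 10, Denver 0.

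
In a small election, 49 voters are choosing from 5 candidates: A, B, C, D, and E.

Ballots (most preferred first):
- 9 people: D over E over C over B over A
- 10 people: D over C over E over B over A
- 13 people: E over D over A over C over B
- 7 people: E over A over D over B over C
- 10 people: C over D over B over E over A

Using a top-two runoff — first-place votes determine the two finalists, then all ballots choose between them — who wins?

Round 1 first-place votes: A 0, B 0, C 10, D 19, E 20. E and D advance.
Runoff: E is ranked above D on 20 ballots, D above E on 29.

D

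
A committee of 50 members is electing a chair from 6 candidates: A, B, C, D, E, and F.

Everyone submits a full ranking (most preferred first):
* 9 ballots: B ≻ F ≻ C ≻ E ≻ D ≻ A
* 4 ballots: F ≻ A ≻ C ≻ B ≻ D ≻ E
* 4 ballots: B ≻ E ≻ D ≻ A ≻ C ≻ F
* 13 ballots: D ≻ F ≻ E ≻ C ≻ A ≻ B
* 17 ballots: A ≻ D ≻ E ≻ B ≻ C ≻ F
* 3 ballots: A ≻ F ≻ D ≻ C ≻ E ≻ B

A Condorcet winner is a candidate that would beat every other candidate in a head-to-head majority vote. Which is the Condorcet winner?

D

D vs A: 26–24
D vs B: 33–17
D vs C: 37–13
D vs E: 37–13
D vs F: 34–16
D beats every other candidate.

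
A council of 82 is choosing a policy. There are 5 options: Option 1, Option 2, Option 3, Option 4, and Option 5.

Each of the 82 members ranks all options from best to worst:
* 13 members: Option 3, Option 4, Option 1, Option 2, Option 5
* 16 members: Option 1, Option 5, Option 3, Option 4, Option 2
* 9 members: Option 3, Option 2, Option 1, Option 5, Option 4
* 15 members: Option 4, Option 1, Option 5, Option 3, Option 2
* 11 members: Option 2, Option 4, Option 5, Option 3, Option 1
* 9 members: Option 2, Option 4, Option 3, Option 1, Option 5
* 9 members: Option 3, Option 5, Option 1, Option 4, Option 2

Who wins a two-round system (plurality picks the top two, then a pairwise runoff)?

Round 1 first-place votes: Option 1 16, Option 2 20, Option 3 31, Option 4 15, Option 5 0. Option 3 and Option 2 advance.
Runoff: Option 3 is ranked above Option 2 on 62 ballots, Option 2 above Option 3 on 20.

Option 3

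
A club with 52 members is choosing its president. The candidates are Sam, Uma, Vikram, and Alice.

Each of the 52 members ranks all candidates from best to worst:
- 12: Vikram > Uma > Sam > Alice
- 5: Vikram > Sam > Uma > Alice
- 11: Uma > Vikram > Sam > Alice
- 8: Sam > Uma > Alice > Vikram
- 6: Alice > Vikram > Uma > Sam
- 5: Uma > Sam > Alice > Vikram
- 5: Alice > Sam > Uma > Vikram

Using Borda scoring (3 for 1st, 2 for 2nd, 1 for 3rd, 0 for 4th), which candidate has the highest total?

Uma

Sam: 12×1 + 5×2 + 11×1 + 8×3 + 6×0 + 5×2 + 5×2 = 77
Uma: 12×2 + 5×1 + 11×3 + 8×2 + 6×1 + 5×3 + 5×1 = 104
Vikram: 12×3 + 5×3 + 11×2 + 8×0 + 6×2 + 5×0 + 5×0 = 85
Alice: 12×0 + 5×0 + 11×0 + 8×1 + 6×3 + 5×1 + 5×3 = 46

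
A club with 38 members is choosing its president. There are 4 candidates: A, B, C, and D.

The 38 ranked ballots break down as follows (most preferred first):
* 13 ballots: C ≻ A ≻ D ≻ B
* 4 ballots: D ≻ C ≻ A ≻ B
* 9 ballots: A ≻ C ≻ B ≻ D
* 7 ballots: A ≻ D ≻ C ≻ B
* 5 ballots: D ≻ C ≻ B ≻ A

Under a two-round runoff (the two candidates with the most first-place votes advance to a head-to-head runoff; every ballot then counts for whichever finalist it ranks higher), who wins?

Round 1 first-place votes: A 16, B 0, C 13, D 9. A and C advance.
Runoff: A is ranked above C on 16 ballots, C above A on 22.

C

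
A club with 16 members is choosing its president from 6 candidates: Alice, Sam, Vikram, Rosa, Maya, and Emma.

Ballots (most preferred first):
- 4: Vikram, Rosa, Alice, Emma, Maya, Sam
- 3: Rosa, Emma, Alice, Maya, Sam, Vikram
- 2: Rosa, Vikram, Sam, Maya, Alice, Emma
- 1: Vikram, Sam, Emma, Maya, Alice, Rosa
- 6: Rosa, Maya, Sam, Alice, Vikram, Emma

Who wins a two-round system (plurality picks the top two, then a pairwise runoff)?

Round 1 first-place votes: Alice 0, Sam 0, Vikram 5, Rosa 11, Maya 0, Emma 0. Rosa and Vikram advance.
Runoff: Rosa is ranked above Vikram on 11 ballots, Vikram above Rosa on 5.

Rosa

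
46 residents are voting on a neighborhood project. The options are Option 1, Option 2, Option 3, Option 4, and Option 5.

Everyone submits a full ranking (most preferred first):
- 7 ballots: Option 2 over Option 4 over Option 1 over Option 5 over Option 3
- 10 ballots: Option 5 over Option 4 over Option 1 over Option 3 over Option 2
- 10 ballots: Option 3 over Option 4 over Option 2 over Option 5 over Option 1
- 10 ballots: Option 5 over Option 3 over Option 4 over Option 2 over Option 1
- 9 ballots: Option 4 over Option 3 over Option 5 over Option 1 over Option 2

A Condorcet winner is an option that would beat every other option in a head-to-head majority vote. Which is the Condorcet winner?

Option 4

Option 4 vs Option 1: 46–0
Option 4 vs Option 2: 39–7
Option 4 vs Option 3: 26–20
Option 4 vs Option 5: 26–20
Option 4 beats every other option.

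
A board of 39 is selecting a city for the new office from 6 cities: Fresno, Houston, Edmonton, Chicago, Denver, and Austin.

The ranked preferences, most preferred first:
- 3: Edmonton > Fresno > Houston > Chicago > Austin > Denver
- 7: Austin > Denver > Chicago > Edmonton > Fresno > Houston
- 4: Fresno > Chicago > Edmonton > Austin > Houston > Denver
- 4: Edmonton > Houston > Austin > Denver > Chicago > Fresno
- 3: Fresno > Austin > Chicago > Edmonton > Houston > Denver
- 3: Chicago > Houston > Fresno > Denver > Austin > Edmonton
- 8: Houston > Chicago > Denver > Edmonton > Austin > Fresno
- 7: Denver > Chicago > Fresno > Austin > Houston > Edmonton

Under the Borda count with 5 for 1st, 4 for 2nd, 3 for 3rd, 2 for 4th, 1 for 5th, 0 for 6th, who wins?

Fresno: 3×4 + 7×1 + 4×5 + 4×0 + 3×5 + 3×3 + 8×0 + 7×3 = 84
Houston: 3×3 + 7×0 + 4×1 + 4×4 + 3×1 + 3×4 + 8×5 + 7×1 = 91
Edmonton: 3×5 + 7×2 + 4×3 + 4×5 + 3×2 + 3×0 + 8×2 + 7×0 = 83
Chicago: 3×2 + 7×3 + 4×4 + 4×1 + 3×3 + 3×5 + 8×4 + 7×4 = 131
Denver: 3×0 + 7×4 + 4×0 + 4×2 + 3×0 + 3×2 + 8×3 + 7×5 = 101
Austin: 3×1 + 7×5 + 4×2 + 4×3 + 3×4 + 3×1 + 8×1 + 7×2 = 95

Chicago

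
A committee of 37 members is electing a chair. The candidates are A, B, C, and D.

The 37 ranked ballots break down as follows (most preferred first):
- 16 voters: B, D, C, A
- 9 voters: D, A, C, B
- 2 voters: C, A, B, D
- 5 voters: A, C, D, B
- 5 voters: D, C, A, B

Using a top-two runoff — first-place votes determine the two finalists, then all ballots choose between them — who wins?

Round 1 first-place votes: A 5, B 16, C 2, D 14. B and D advance.
Runoff: B is ranked above D on 18 ballots, D above B on 19.

D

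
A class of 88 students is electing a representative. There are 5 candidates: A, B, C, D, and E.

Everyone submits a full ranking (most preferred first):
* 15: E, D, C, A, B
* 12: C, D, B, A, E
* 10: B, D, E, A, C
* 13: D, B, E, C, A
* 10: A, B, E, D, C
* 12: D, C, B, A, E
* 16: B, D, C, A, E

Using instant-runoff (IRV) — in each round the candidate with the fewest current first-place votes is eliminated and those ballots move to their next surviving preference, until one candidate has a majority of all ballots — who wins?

D

Round 1: A 10, B 26, C 12, D 25, E 15. A eliminated.
Round 2: B 36, C 12, D 25, E 15. C eliminated.
Round 3: B 36, D 37, E 15. E eliminated.
Round 4: B 36, D 52. D has a majority (≥45).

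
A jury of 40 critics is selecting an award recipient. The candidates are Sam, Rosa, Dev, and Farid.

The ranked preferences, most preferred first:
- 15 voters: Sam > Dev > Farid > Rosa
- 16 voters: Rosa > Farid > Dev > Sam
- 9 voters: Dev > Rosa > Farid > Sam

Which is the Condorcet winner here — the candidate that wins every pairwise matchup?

Dev

Dev vs Sam: 25–15
Dev vs Rosa: 24–16
Dev vs Farid: 24–16
Dev beats every other candidate.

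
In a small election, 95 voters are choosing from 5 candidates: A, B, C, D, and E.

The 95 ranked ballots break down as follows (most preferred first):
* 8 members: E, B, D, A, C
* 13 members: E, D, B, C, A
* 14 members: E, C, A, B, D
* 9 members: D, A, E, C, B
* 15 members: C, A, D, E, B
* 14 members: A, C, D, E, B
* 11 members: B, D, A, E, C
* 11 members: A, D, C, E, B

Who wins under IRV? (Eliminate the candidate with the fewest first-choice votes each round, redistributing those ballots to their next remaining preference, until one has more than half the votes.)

A

Round 1: A 25, B 11, C 15, D 9, E 35. D eliminated.
Round 2: A 34, B 11, C 15, E 35. B eliminated.
Round 3: A 45, C 15, E 35. C eliminated.
Round 4: A 60, E 35. A has a majority (≥48).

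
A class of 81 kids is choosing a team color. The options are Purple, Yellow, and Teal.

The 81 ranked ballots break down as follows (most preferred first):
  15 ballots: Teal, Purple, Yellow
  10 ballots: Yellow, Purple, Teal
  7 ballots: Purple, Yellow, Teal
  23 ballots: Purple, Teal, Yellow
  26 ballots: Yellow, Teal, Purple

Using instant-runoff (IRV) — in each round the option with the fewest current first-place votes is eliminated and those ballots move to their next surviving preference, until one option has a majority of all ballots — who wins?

Purple

Round 1: Purple 30, Yellow 36, Teal 15. Teal eliminated.
Round 2: Purple 45, Yellow 36. Purple has a majority (≥41).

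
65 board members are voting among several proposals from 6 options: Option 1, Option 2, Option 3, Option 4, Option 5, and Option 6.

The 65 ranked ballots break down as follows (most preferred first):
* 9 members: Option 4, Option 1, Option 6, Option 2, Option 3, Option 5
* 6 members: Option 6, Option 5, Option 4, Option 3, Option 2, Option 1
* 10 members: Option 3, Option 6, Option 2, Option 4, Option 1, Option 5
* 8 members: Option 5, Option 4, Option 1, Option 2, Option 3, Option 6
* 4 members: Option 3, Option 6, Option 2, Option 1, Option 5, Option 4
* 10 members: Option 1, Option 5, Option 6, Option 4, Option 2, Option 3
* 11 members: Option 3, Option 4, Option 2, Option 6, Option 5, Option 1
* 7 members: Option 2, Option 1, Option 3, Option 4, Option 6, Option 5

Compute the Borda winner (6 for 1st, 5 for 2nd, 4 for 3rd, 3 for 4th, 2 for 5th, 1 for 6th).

Option 4

Option 1: 9×5 + 6×1 + 10×2 + 8×4 + 4×3 + 10×6 + 11×1 + 7×5 = 221
Option 2: 9×3 + 6×2 + 10×4 + 8×3 + 4×4 + 10×2 + 11×4 + 7×6 = 225
Option 3: 9×2 + 6×3 + 10×6 + 8×2 + 4×6 + 10×1 + 11×6 + 7×4 = 240
Option 4: 9×6 + 6×4 + 10×3 + 8×5 + 4×1 + 10×3 + 11×5 + 7×3 = 258
Option 5: 9×1 + 6×5 + 10×1 + 8×6 + 4×2 + 10×5 + 11×2 + 7×1 = 184
Option 6: 9×4 + 6×6 + 10×5 + 8×1 + 4×5 + 10×4 + 11×3 + 7×2 = 237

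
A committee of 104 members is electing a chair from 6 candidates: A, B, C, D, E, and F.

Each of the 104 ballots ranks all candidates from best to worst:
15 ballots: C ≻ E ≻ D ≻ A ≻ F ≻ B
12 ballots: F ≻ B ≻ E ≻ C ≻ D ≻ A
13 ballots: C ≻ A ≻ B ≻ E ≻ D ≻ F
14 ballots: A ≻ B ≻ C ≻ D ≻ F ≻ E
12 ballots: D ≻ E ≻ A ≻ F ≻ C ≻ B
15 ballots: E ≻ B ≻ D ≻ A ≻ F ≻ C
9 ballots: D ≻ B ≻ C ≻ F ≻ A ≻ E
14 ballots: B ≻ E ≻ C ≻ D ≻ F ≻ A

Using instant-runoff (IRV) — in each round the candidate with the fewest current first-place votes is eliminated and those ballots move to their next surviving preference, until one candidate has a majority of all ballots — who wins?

B

Round 1: A 14, B 14, C 28, D 21, E 15, F 12. F eliminated.
Round 2: A 14, B 26, C 28, D 21, E 15. A eliminated.
Round 3: B 40, C 28, D 21, E 15. E eliminated.
Round 4: B 55, C 28, D 21. B has a majority (≥53).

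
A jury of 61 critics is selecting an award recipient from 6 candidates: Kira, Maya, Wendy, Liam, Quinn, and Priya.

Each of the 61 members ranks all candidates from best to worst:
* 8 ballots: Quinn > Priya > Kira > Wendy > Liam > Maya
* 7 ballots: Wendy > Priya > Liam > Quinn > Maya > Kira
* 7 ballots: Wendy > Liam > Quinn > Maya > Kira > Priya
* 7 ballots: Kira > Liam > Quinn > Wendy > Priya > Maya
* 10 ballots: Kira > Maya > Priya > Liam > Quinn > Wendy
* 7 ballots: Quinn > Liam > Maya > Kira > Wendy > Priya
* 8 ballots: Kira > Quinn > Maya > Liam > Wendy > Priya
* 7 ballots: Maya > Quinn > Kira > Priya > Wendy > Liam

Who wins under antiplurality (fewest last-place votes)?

Quinn

Last-place votes: Kira 7, Maya 15, Wendy 10, Liam 7, Quinn 0, Priya 22.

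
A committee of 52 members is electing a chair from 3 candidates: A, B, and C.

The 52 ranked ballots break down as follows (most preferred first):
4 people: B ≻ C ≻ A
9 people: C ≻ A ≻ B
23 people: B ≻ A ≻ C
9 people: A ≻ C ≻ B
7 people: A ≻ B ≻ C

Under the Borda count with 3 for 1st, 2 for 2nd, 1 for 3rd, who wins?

A

A: 4×1 + 9×2 + 23×2 + 9×3 + 7×3 = 116
B: 4×3 + 9×1 + 23×3 + 9×1 + 7×2 = 113
C: 4×2 + 9×3 + 23×1 + 9×2 + 7×1 = 83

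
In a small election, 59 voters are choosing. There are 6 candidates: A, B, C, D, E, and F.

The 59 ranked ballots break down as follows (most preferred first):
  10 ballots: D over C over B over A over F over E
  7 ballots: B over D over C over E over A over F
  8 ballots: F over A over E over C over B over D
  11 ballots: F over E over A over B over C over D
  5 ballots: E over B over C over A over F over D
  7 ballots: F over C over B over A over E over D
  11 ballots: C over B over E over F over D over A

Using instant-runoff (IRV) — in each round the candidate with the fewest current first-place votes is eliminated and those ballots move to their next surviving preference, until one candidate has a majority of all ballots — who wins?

Round 1: A 0, B 7, C 11, D 10, E 5, F 26. A eliminated.
Round 2: B 7, C 11, D 10, E 5, F 26. E eliminated.
Round 3: B 12, C 11, D 10, F 26. D eliminated.
Round 4: B 12, C 21, F 26. B eliminated.
Round 5: C 33, F 26. C has a majority (≥30).

C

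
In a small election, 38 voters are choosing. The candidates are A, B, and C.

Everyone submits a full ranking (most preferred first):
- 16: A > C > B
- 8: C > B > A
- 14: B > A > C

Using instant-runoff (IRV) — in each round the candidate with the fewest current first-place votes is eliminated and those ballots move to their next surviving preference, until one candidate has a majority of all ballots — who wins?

B

Round 1: A 16, B 14, C 8. C eliminated.
Round 2: A 16, B 22. B has a majority (≥20).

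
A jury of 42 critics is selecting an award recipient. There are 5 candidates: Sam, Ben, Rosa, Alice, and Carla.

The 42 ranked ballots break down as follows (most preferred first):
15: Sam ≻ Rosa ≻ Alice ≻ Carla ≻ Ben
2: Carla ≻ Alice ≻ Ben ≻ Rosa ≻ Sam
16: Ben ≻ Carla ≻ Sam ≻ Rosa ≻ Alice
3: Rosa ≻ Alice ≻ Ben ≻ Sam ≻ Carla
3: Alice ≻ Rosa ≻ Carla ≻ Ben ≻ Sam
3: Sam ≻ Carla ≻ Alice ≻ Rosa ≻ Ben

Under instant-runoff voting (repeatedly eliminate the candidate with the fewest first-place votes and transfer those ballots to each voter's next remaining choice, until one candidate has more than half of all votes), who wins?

Ben

Round 1: Sam 18, Ben 16, Rosa 3, Alice 3, Carla 2. Carla eliminated.
Round 2: Sam 18, Ben 16, Rosa 3, Alice 5. Rosa eliminated.
Round 3: Sam 18, Ben 16, Alice 8. Alice eliminated.
Round 4: Sam 18, Ben 24. Ben has a majority (≥22).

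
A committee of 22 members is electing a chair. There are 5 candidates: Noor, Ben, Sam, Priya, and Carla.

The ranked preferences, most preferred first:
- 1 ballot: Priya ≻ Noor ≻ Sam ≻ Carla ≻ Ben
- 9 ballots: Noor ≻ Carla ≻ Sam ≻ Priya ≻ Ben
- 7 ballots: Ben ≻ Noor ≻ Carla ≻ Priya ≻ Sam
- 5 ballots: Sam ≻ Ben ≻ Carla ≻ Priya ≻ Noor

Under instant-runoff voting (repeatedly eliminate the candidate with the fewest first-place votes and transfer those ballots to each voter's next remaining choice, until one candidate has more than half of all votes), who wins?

Ben

Round 1: Noor 9, Ben 7, Sam 5, Priya 1, Carla 0. Carla eliminated.
Round 2: Noor 9, Ben 7, Sam 5, Priya 1. Priya eliminated.
Round 3: Noor 10, Ben 7, Sam 5. Sam eliminated.
Round 4: Noor 10, Ben 12. Ben has a majority (≥12).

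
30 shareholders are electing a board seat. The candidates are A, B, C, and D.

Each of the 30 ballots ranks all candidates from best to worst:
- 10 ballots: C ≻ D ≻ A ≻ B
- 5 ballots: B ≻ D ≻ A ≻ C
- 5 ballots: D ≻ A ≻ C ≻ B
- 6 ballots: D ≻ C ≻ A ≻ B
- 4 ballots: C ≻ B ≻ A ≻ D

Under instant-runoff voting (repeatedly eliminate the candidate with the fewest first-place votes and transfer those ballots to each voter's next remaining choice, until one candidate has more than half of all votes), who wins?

D

Round 1: A 0, B 5, C 14, D 11. A eliminated.
Round 2: B 5, C 14, D 11. B eliminated.
Round 3: C 14, D 16. D has a majority (≥16).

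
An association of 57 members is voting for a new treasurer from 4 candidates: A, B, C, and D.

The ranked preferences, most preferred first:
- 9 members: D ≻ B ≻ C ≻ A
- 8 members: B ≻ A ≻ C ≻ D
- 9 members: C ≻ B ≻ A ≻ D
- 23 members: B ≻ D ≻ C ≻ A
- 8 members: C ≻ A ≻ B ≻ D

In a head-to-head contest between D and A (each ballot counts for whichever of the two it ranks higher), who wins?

D is ranked above A on 32 ballots; A above D on 25.

D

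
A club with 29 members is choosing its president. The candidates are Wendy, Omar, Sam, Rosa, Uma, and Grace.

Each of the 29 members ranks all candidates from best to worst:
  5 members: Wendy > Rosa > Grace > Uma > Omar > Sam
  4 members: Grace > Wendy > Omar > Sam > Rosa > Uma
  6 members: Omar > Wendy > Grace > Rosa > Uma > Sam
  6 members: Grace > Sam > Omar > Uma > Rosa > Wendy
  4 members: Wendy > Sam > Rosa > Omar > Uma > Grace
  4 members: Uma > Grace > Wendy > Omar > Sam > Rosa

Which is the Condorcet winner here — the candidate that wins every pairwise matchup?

Wendy

Wendy vs Omar: 17–12
Wendy vs Sam: 23–6
Wendy vs Rosa: 23–6
Wendy vs Uma: 19–10
Wendy vs Grace: 15–14
Wendy beats every other candidate.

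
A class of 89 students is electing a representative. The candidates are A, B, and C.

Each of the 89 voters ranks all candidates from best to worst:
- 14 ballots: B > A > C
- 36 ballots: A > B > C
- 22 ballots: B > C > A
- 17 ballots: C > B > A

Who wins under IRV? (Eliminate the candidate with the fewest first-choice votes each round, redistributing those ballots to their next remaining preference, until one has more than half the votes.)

B

Round 1: A 36, B 36, C 17. C eliminated.
Round 2: A 36, B 53. B has a majority (≥45).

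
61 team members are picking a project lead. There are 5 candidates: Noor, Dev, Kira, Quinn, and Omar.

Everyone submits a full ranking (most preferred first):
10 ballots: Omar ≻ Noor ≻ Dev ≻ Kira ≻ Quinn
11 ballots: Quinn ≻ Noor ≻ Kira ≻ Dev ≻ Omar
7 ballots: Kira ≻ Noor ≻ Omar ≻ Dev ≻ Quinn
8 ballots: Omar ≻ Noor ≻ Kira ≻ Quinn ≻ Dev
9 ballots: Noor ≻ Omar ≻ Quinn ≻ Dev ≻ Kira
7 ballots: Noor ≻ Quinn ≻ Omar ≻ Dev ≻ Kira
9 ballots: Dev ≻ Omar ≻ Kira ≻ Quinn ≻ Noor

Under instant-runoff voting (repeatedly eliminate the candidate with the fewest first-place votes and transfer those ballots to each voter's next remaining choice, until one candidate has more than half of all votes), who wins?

Round 1: Noor 16, Dev 9, Kira 7, Quinn 11, Omar 18. Kira eliminated.
Round 2: Noor 23, Dev 9, Quinn 11, Omar 18. Dev eliminated.
Round 3: Noor 23, Quinn 11, Omar 27. Quinn eliminated.
Round 4: Noor 34, Omar 27. Noor has a majority (≥31).

Noor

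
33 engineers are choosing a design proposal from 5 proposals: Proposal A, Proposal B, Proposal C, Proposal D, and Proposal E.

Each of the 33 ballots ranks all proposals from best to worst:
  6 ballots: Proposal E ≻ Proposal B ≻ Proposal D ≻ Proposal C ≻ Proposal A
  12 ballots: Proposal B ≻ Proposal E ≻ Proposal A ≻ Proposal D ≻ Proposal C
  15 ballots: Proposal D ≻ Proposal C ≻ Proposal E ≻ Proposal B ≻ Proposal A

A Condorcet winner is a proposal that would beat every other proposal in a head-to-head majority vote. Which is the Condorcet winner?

Proposal E

Proposal E vs Proposal A: 33–0
Proposal E vs Proposal B: 21–12
Proposal E vs Proposal C: 18–15
Proposal E vs Proposal D: 18–15
Proposal E beats every other proposal.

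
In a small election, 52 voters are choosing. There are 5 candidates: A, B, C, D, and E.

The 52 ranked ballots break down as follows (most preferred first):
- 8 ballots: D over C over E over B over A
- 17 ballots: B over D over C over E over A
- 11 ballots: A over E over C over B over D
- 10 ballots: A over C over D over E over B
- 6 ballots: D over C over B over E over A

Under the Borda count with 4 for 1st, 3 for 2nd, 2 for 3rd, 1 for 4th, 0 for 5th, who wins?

A: 8×0 + 17×0 + 11×4 + 10×4 + 6×0 = 84
B: 8×1 + 17×4 + 11×1 + 10×0 + 6×2 = 99
C: 8×3 + 17×2 + 11×2 + 10×3 + 6×3 = 128
D: 8×4 + 17×3 + 11×0 + 10×2 + 6×4 = 127
E: 8×2 + 17×1 + 11×3 + 10×1 + 6×1 = 82

C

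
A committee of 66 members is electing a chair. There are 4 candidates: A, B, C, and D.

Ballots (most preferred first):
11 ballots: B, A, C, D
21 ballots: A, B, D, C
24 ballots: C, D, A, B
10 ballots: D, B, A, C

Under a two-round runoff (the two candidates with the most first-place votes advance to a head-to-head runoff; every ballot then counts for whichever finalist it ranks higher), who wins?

A

Round 1 first-place votes: A 21, B 11, C 24, D 10. C and A advance.
Runoff: C is ranked above A on 24 ballots, A above C on 42.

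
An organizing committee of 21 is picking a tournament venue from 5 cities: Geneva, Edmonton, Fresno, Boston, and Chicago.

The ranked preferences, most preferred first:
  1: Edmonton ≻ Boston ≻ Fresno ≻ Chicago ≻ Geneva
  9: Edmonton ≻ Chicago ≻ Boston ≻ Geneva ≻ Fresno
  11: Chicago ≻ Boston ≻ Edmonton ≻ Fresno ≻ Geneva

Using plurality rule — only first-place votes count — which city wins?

Chicago

First-place votes: Geneva 0, Edmonton 10, Fresno 0, Boston 0, Chicago 11.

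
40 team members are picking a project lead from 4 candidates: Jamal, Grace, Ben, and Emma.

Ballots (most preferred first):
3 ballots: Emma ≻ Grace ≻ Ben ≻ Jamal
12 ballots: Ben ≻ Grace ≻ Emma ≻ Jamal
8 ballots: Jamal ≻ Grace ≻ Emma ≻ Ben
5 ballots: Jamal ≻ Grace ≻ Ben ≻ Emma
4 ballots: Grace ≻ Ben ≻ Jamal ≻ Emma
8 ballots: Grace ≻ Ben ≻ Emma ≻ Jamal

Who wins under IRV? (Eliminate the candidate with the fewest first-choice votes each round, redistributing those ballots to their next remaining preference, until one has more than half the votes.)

Round 1: Jamal 13, Grace 12, Ben 12, Emma 3. Emma eliminated.
Round 2: Jamal 13, Grace 15, Ben 12. Ben eliminated.
Round 3: Jamal 13, Grace 27. Grace has a majority (≥21).

Grace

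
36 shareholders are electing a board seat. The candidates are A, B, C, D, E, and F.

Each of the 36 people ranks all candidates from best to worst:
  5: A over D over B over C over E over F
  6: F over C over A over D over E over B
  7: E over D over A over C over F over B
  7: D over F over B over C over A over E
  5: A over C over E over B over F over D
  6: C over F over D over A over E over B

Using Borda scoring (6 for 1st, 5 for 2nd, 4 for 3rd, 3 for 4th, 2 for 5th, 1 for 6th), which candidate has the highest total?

D

A: 5×6 + 6×4 + 7×4 + 7×2 + 5×6 + 6×3 = 144
B: 5×4 + 6×1 + 7×1 + 7×4 + 5×3 + 6×1 = 82
C: 5×3 + 6×5 + 7×3 + 7×3 + 5×5 + 6×6 = 148
D: 5×5 + 6×3 + 7×5 + 7×6 + 5×1 + 6×4 = 149
E: 5×2 + 6×2 + 7×6 + 7×1 + 5×4 + 6×2 = 103
F: 5×1 + 6×6 + 7×2 + 7×5 + 5×2 + 6×5 = 130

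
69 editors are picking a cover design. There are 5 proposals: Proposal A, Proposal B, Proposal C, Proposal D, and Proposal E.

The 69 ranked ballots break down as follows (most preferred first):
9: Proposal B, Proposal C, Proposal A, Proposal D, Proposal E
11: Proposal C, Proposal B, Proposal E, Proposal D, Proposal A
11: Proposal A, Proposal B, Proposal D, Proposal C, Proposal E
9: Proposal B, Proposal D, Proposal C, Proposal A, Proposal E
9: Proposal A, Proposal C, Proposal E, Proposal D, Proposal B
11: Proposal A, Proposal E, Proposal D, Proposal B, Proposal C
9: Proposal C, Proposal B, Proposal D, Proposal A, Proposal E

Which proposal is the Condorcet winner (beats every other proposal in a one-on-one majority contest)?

Proposal B

Proposal B vs Proposal A: 38–31
Proposal B vs Proposal C: 40–29
Proposal B vs Proposal D: 49–20
Proposal B vs Proposal E: 49–20
Proposal B beats every other proposal.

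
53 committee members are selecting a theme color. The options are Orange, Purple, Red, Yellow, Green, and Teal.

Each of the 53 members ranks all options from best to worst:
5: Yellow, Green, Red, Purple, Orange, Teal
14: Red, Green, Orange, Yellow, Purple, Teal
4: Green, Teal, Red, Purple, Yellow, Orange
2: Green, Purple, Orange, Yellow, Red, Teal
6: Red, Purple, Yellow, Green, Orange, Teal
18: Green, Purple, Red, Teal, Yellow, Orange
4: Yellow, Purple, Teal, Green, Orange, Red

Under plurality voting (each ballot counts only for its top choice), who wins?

Green

First-place votes: Orange 0, Purple 0, Red 20, Yellow 9, Green 24, Teal 0.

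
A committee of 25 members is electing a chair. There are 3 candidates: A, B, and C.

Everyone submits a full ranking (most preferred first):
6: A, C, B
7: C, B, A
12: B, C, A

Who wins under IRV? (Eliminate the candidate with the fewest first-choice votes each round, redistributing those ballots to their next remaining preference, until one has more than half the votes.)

C

Round 1: A 6, B 12, C 7. A eliminated.
Round 2: B 12, C 13. C has a majority (≥13).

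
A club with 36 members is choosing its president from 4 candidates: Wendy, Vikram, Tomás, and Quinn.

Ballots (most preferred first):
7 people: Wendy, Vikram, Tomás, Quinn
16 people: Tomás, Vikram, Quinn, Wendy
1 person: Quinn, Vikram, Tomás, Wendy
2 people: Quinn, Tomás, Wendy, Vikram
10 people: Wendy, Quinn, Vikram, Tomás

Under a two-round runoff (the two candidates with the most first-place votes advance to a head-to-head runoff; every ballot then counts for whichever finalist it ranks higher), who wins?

Tomás

Round 1 first-place votes: Wendy 17, Vikram 0, Tomás 16, Quinn 3. Wendy and Tomás advance.
Runoff: Wendy is ranked above Tomás on 17 ballots, Tomás above Wendy on 19.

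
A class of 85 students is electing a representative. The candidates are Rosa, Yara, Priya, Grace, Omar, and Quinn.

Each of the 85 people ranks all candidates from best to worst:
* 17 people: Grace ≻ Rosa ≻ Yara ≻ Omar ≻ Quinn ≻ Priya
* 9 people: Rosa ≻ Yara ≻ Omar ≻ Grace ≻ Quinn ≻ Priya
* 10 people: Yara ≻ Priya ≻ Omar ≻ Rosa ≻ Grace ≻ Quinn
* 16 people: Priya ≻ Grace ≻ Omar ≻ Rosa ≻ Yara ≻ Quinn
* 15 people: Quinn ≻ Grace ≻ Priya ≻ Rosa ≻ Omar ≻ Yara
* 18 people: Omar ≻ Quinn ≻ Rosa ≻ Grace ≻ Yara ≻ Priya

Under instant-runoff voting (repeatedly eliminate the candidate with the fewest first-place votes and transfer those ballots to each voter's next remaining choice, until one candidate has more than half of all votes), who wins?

Round 1: Rosa 9, Yara 10, Priya 16, Grace 17, Omar 18, Quinn 15. Rosa eliminated.
Round 2: Yara 19, Priya 16, Grace 17, Omar 18, Quinn 15. Quinn eliminated.
Round 3: Yara 19, Priya 16, Grace 32, Omar 18. Priya eliminated.
Round 4: Yara 19, Grace 48, Omar 18. Grace has a majority (≥43).

Grace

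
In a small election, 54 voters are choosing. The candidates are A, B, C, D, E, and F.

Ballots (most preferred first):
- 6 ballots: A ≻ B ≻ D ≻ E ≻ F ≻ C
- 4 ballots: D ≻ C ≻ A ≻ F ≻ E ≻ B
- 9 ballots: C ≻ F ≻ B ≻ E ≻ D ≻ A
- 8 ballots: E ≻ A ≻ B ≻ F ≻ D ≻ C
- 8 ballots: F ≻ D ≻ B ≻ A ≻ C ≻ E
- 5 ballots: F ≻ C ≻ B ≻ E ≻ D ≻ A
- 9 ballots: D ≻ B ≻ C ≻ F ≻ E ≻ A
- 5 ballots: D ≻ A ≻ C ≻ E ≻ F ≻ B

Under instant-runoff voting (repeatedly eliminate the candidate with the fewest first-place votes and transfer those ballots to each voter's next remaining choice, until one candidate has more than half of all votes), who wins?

Round 1: A 6, B 0, C 9, D 18, E 8, F 13. B eliminated.
Round 2: A 6, C 9, D 18, E 8, F 13. A eliminated.
Round 3: C 9, D 24, E 8, F 13. E eliminated.
Round 4: C 9, D 24, F 21. C eliminated.
Round 5: D 24, F 30. F has a majority (≥28).

F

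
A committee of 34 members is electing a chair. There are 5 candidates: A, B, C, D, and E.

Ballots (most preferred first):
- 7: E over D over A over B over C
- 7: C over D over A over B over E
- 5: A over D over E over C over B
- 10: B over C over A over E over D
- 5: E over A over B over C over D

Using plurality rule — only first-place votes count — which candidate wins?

First-place votes: A 5, B 10, C 7, D 0, E 12.

E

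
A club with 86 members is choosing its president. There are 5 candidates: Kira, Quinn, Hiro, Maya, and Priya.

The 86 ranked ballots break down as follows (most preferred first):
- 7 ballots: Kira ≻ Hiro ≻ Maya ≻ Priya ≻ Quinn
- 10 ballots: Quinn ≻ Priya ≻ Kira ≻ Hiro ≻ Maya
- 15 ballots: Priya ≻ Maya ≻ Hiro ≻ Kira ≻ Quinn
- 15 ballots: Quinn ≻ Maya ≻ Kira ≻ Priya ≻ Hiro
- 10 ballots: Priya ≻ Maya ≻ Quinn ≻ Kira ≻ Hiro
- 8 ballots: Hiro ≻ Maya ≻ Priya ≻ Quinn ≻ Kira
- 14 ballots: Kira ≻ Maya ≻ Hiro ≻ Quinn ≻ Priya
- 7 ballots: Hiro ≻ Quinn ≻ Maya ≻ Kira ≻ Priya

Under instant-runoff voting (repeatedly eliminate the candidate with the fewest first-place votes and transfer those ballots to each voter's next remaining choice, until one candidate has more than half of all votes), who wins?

Quinn

Round 1: Kira 21, Quinn 25, Hiro 15, Maya 0, Priya 25. Maya eliminated.
Round 2: Kira 21, Quinn 25, Hiro 15, Priya 25. Hiro eliminated.
Round 3: Kira 21, Quinn 32, Priya 33. Kira eliminated.
Round 4: Quinn 46, Priya 40. Quinn has a majority (≥44).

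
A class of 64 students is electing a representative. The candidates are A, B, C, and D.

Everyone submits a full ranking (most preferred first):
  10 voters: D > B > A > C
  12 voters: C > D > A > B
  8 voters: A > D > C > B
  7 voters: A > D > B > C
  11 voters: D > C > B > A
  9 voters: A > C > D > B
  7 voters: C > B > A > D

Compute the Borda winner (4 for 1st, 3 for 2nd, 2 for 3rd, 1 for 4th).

D

A: 10×2 + 12×2 + 8×4 + 7×4 + 11×1 + 9×4 + 7×2 = 165
B: 10×3 + 12×1 + 8×1 + 7×2 + 11×2 + 9×1 + 7×3 = 116
C: 10×1 + 12×4 + 8×2 + 7×1 + 11×3 + 9×3 + 7×4 = 169
D: 10×4 + 12×3 + 8×3 + 7×3 + 11×4 + 9×2 + 7×1 = 190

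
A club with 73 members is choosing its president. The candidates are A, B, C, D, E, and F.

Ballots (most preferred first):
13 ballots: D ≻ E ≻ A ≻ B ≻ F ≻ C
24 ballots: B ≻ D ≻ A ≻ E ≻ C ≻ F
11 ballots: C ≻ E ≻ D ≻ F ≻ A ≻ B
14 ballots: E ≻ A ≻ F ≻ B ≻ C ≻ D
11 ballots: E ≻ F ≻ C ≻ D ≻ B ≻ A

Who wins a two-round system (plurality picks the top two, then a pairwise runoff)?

Round 1 first-place votes: A 0, B 24, C 11, D 13, E 25, F 0. E and B advance.
Runoff: E is ranked above B on 49 ballots, B above E on 24.

E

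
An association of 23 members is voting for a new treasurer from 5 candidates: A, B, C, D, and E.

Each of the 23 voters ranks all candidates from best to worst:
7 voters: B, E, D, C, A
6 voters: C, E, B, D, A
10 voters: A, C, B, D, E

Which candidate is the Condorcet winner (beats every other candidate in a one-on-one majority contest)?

C vs A: 13–10
C vs B: 16–7
C vs D: 16–7
C vs E: 16–7
C beats every other candidate.

C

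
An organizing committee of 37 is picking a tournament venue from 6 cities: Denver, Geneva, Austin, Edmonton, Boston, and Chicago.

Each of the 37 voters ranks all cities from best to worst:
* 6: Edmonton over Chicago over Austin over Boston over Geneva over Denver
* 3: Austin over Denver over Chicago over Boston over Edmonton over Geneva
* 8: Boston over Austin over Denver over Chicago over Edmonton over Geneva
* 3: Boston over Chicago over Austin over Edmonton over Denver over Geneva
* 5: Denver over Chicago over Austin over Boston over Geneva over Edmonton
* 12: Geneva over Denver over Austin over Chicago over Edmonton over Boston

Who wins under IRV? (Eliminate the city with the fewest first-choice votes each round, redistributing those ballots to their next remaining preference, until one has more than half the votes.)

Round 1: Denver 5, Geneva 12, Austin 3, Edmonton 6, Boston 11, Chicago 0. Chicago eliminated.
Round 2: Denver 5, Geneva 12, Austin 3, Edmonton 6, Boston 11. Austin eliminated.
Round 3: Denver 8, Geneva 12, Edmonton 6, Boston 11. Edmonton eliminated.
Round 4: Denver 8, Geneva 12, Boston 17. Denver eliminated.
Round 5: Geneva 12, Boston 25. Boston has a majority (≥19).

Boston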